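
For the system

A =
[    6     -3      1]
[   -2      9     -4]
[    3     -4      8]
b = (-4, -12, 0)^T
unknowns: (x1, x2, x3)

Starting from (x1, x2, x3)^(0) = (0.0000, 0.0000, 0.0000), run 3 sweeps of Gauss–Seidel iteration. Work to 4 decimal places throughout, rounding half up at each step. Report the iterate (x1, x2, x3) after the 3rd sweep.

(-1.5187, -1.8601, -0.3605)

Iteration 1:
  x1 = (-4 - (-3)·0.0000 - (1)·0.0000) / (6) = -0.6667
  x2 = (-12 - (-2)·-0.6667 - (-4)·0.0000) / (9) = -1.4815
  x3 = (0 - (3)·-0.6667 - (-4)·-1.4815) / (8) = -0.4907
Iteration 2:
  x1 = (-4 - (-3)·-1.4815 - (1)·-0.4907) / (6) = -1.3256
  x2 = (-12 - (-2)·-1.3256 - (-4)·-0.4907) / (9) = -1.8460
  x3 = (0 - (3)·-1.3256 - (-4)·-1.8460) / (8) = -0.4259
Iteration 3:
  x1 = (-4 - (-3)·-1.8460 - (1)·-0.4259) / (6) = -1.5187
  x2 = (-12 - (-2)·-1.5187 - (-4)·-0.4259) / (9) = -1.8601
  x3 = (0 - (3)·-1.5187 - (-4)·-1.8601) / (8) = -0.3605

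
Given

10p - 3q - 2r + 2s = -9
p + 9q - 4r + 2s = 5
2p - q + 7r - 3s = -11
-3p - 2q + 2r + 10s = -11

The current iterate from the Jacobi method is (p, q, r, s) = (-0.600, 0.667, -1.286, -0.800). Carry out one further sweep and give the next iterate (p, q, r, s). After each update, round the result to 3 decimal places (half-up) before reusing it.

(-0.797, 0.228, -1.648, -0.889)

One sweep:
  p = (-9 - (-3)·0.667 - (-2)·-1.286 - (2)·-0.800) / (10) = -0.797
  q = (5 - (1)·-0.600 - (-4)·-1.286 - (2)·-0.800) / (9) = 0.228
  r = (-11 - (2)·-0.600 - (-1)·0.667 - (-3)·-0.800) / (7) = -1.648
  s = (-11 - (-3)·-0.600 - (-2)·0.667 - (2)·-1.286) / (10) = -0.889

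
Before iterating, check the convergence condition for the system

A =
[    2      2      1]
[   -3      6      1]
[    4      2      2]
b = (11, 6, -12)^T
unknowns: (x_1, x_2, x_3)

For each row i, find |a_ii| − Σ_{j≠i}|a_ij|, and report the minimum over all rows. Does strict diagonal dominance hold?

-4

row 1: |2| − (2+1) = -1
row 2: |6| − (3+1) = 2
row 3: |2| − (4+2) = -4
minimum over rows = -4 → not strictly diagonally dominant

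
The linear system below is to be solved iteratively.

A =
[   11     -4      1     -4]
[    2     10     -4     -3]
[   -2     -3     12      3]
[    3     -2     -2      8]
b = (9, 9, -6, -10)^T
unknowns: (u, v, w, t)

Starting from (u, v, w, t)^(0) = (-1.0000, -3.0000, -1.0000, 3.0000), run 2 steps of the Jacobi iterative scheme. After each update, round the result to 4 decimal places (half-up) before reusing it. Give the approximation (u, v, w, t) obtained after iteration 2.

Iteration 1:
  u = (9 - (-4)·-3.0000 - (1)·-1.0000 - (-4)·3.0000) / (11) = 0.9091
  v = (9 - (2)·-1.0000 - (-4)·-1.0000 - (-3)·3.0000) / (10) = 1.6000
  w = (-6 - (-2)·-1.0000 - (-3)·-3.0000 - (3)·3.0000) / (12) = -2.1667
  t = (-10 - (3)·-1.0000 - (-2)·-3.0000 - (-2)·-1.0000) / (8) = -1.8750
Iteration 2:
  u = (9 - (-4)·1.6000 - (1)·-2.1667 - (-4)·-1.8750) / (11) = 0.9152
  v = (9 - (2)·0.9091 - (-4)·-2.1667 - (-3)·-1.8750) / (10) = -0.7110
  w = (-6 - (-2)·0.9091 - (-3)·1.6000 - (3)·-1.8750) / (12) = 0.5203
  t = (-10 - (3)·0.9091 - (-2)·1.6000 - (-2)·-2.1667) / (8) = -1.7326

(0.9152, -0.7110, 0.5203, -1.7326)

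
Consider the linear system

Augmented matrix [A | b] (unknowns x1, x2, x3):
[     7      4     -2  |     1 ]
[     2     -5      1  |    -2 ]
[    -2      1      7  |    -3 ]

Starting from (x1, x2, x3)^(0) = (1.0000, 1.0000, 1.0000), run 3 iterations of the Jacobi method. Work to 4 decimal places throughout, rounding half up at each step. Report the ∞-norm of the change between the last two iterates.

0.3149

Iteration 1:
  x1 = (1 - (4)·1.0000 - (-2)·1.0000) / (7) = -0.1429
  x2 = (-2 - (2)·1.0000 - (1)·1.0000) / (-5) = 1.0000
  x3 = (-3 - (-2)·1.0000 - (1)·1.0000) / (7) = -0.2857
Iteration 2:
  x1 = (1 - (4)·1.0000 - (-2)·-0.2857) / (7) = -0.5102
  x2 = (-2 - (2)·-0.1429 - (1)·-0.2857) / (-5) = 0.2857
  x3 = (-3 - (-2)·-0.1429 - (1)·1.0000) / (7) = -0.6123
Iteration 3:
  x1 = (1 - (4)·0.2857 - (-2)·-0.6123) / (7) = -0.1953
  x2 = (-2 - (2)·-0.5102 - (1)·-0.6123) / (-5) = 0.0735
  x3 = (-3 - (-2)·-0.5102 - (1)·0.2857) / (7) = -0.6152
Change: (0.3149, -0.2122, -0.0029) → max |·| = 0.3149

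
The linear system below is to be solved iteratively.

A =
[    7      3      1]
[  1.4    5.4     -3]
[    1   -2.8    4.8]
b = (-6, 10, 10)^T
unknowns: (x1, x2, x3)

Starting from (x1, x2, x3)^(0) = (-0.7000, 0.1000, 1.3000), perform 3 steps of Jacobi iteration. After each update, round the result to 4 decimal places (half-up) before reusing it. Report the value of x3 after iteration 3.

Iteration 1:
  x1 = (-6 - (3)·0.1000 - (1)·1.3000) / (7) = -1.0857
  x2 = (10 - (1.4)·-0.7000 - (-3)·1.3000) / (5.4) = 2.7556
  x3 = (10 - (1)·-0.7000 - (-2.8)·0.1000) / (4.8) = 2.2875
Iteration 2:
  x1 = (-6 - (3)·2.7556 - (1)·2.2875) / (7) = -2.3649
  x2 = (10 - (1.4)·-1.0857 - (-3)·2.2875) / (5.4) = 3.4042
  x3 = (10 - (1)·-1.0857 - (-2.8)·2.7556) / (4.8) = 3.9170
Iteration 3:
  x1 = (-6 - (3)·3.4042 - (1)·3.9170) / (7) = -2.8757
  x2 = (10 - (1.4)·-2.3649 - (-3)·3.9170) / (5.4) = 4.6411
  x3 = (10 - (1)·-2.3649 - (-2.8)·3.4042) / (4.8) = 4.5618

4.5618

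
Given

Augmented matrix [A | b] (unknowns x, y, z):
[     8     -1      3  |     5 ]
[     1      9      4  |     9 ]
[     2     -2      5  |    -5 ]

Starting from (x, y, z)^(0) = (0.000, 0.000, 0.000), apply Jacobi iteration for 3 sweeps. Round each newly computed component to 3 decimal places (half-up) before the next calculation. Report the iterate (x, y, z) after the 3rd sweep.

(1.116, 1.253, -0.900)

Iteration 1:
  x = (5 - (-1)·0.000 - (3)·0.000) / (8) = 0.625
  y = (9 - (1)·0.000 - (4)·0.000) / (9) = 1.000
  z = (-5 - (2)·0.000 - (-2)·0.000) / (5) = -1.000
Iteration 2:
  x = (5 - (-1)·1.000 - (3)·-1.000) / (8) = 1.125
  y = (9 - (1)·0.625 - (4)·-1.000) / (9) = 1.375
  z = (-5 - (2)·0.625 - (-2)·1.000) / (5) = -0.850
Iteration 3:
  x = (5 - (-1)·1.375 - (3)·-0.850) / (8) = 1.116
  y = (9 - (1)·1.125 - (4)·-0.850) / (9) = 1.253
  z = (-5 - (2)·1.125 - (-2)·1.375) / (5) = -0.900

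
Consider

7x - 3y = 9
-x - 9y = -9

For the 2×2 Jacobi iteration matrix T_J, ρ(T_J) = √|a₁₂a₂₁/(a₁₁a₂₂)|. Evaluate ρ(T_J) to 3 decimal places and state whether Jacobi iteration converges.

a₁₂a₂₁/(a₁₁a₂₂) = (-3)·(-1) / ((7)·(-9)) = -0.047619
ρ = √|-0.047619| = √0.047619 = 0.218
ρ < 1, so Jacobi converges

0.218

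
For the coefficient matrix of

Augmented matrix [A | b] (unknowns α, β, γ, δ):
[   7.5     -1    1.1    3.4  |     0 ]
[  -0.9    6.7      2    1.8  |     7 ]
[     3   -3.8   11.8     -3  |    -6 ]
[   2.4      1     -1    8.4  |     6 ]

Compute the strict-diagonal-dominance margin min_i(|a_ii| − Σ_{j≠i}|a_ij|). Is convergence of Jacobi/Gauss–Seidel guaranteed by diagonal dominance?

2

row 1: |7.5| − (1+1.1+3.4) = 2
row 2: |6.7| − (0.9+2+1.8) = 2
row 3: |11.8| − (3+3.8+3) = 2
row 4: |8.4| − (2.4+1+1) = 4
minimum over rows = 2 → strictly diagonally dominant (convergence guaranteed)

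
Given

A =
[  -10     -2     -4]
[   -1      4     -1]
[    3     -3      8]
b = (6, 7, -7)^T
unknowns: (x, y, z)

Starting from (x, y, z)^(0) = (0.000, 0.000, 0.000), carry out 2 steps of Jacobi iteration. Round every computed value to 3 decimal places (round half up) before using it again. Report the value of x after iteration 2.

-0.600

Iteration 1:
  x = (6 - (-2)·0.000 - (-4)·0.000) / (-10) = -0.600
  y = (7 - (-1)·0.000 - (-1)·0.000) / (4) = 1.750
  z = (-7 - (3)·0.000 - (-3)·0.000) / (8) = -0.875
Iteration 2:
  x = (6 - (-2)·1.750 - (-4)·-0.875) / (-10) = -0.600
  y = (7 - (-1)·-0.600 - (-1)·-0.875) / (4) = 1.381
  z = (-7 - (3)·-0.600 - (-3)·1.750) / (8) = 0.006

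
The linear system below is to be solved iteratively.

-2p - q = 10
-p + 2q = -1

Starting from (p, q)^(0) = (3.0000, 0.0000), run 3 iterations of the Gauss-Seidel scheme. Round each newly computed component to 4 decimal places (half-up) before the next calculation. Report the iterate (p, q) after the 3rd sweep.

(-3.8750, -2.4375)

Iteration 1:
  p = (10 - (-1)·0.0000) / (-2) = -5.0000
  q = (-1 - (-1)·-5.0000) / (2) = -3.0000
Iteration 2:
  p = (10 - (-1)·-3.0000) / (-2) = -3.5000
  q = (-1 - (-1)·-3.5000) / (2) = -2.2500
Iteration 3:
  p = (10 - (-1)·-2.2500) / (-2) = -3.8750
  q = (-1 - (-1)·-3.8750) / (2) = -2.4375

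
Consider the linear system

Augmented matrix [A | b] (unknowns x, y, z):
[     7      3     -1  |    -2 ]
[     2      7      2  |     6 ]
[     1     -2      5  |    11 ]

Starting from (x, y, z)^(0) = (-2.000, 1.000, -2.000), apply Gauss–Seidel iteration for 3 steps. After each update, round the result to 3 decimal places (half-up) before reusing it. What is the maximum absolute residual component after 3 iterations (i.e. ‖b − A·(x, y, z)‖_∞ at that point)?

Iteration 1:
  x = (-2 - (3)·1.000 - (-1)·-2.000) / (7) = -1.000
  y = (6 - (2)·-1.000 - (2)·-2.000) / (7) = 1.714
  z = (11 - (1)·-1.000 - (-2)·1.714) / (5) = 3.086
Iteration 2:
  x = (-2 - (3)·1.714 - (-1)·3.086) / (7) = -0.579
  y = (6 - (2)·-0.579 - (2)·3.086) / (7) = 0.141
  z = (11 - (1)·-0.579 - (-2)·0.141) / (5) = 2.372
Iteration 3:
  x = (-2 - (3)·0.141 - (-1)·2.372) / (7) = -0.007
  y = (6 - (2)·-0.007 - (2)·2.372) / (7) = 0.181
  z = (11 - (1)·-0.007 - (-2)·0.181) / (5) = 2.274
Residual b − A·x = (-0.220, 0.199, -0.001); ∞-norm = 0.220

0.220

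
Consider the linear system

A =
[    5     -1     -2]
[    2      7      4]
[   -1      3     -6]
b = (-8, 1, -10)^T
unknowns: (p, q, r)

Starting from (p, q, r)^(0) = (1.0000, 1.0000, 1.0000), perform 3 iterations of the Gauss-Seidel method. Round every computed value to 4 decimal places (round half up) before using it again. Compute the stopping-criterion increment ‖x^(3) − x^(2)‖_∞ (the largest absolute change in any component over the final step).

0.1916

Iteration 1:
  p = (-8 - (-1)·1.0000 - (-2)·1.0000) / (5) = -1.0000
  q = (1 - (2)·-1.0000 - (4)·1.0000) / (7) = -0.1429
  r = (-10 - (-1)·-1.0000 - (3)·-0.1429) / (-6) = 1.7619
Iteration 2:
  p = (-8 - (-1)·-0.1429 - (-2)·1.7619) / (5) = -0.9238
  q = (1 - (2)·-0.9238 - (4)·1.7619) / (7) = -0.6000
  r = (-10 - (-1)·-0.9238 - (3)·-0.6000) / (-6) = 1.5206
Iteration 3:
  p = (-8 - (-1)·-0.6000 - (-2)·1.5206) / (5) = -1.1118
  q = (1 - (2)·-1.1118 - (4)·1.5206) / (7) = -0.4084
  r = (-10 - (-1)·-1.1118 - (3)·-0.4084) / (-6) = 1.6478
Change: (-0.1880, 0.1916, 0.1272) → max |·| = 0.1916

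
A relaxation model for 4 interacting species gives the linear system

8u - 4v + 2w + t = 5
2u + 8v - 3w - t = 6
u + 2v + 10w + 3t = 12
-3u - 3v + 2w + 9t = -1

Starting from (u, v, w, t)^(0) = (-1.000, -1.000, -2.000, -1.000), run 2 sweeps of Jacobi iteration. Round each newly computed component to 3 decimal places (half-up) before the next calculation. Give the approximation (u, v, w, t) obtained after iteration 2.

Iteration 1:
  u = (5 - (-4)·-1.000 - (2)·-2.000 - (1)·-1.000) / (8) = 0.750
  v = (6 - (2)·-1.000 - (-3)·-2.000 - (-1)·-1.000) / (8) = 0.125
  w = (12 - (1)·-1.000 - (2)·-1.000 - (3)·-1.000) / (10) = 1.800
  t = (-1 - (-3)·-1.000 - (-3)·-1.000 - (2)·-2.000) / (9) = -0.333
Iteration 2:
  u = (5 - (-4)·0.125 - (2)·1.800 - (1)·-0.333) / (8) = 0.279
  v = (6 - (2)·0.750 - (-3)·1.800 - (-1)·-0.333) / (8) = 1.196
  w = (12 - (1)·0.750 - (2)·0.125 - (3)·-0.333) / (10) = 1.200
  t = (-1 - (-3)·0.750 - (-3)·0.125 - (2)·1.800) / (9) = -0.219

(0.279, 1.196, 1.200, -0.219)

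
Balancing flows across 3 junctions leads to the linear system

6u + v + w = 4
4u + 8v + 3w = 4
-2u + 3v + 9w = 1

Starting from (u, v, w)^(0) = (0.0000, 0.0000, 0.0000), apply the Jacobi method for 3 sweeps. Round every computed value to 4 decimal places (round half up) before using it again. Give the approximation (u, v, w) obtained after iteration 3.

(0.6304, 0.1829, 0.1950)

Iteration 1:
  u = (4 - (1)·0.0000 - (1)·0.0000) / (6) = 0.6667
  v = (4 - (4)·0.0000 - (3)·0.0000) / (8) = 0.5000
  w = (1 - (-2)·0.0000 - (3)·0.0000) / (9) = 0.1111
Iteration 2:
  u = (4 - (1)·0.5000 - (1)·0.1111) / (6) = 0.5648
  v = (4 - (4)·0.6667 - (3)·0.1111) / (8) = 0.1250
  w = (1 - (-2)·0.6667 - (3)·0.5000) / (9) = 0.0926
Iteration 3:
  u = (4 - (1)·0.1250 - (1)·0.0926) / (6) = 0.6304
  v = (4 - (4)·0.5648 - (3)·0.0926) / (8) = 0.1829
  w = (1 - (-2)·0.5648 - (3)·0.1250) / (9) = 0.1950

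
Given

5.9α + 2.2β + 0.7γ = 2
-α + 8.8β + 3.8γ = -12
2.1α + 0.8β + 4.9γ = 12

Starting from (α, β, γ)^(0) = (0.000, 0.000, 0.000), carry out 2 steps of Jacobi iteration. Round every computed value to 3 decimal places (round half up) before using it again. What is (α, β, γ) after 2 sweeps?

(0.557, -2.383, 2.526)

Iteration 1:
  α = (2 - (2.2)·0.000 - (0.7)·0.000) / (5.9) = 0.339
  β = (-12 - (-1)·0.000 - (3.8)·0.000) / (8.8) = -1.364
  γ = (12 - (2.1)·0.000 - (0.8)·0.000) / (4.9) = 2.449
Iteration 2:
  α = (2 - (2.2)·-1.364 - (0.7)·2.449) / (5.9) = 0.557
  β = (-12 - (-1)·0.339 - (3.8)·2.449) / (8.8) = -2.383
  γ = (12 - (2.1)·0.339 - (0.8)·-1.364) / (4.9) = 2.526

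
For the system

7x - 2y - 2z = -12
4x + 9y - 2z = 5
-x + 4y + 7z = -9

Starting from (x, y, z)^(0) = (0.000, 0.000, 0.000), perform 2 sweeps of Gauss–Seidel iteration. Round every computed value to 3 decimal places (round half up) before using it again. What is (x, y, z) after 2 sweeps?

(-1.990, 0.933, -2.103)

Iteration 1:
  x = (-12 - (-2)·0.000 - (-2)·0.000) / (7) = -1.714
  y = (5 - (4)·-1.714 - (-2)·0.000) / (9) = 1.317
  z = (-9 - (-1)·-1.714 - (4)·1.317) / (7) = -2.283
Iteration 2:
  x = (-12 - (-2)·1.317 - (-2)·-2.283) / (7) = -1.990
  y = (5 - (4)·-1.990 - (-2)·-2.283) / (9) = 0.933
  z = (-9 - (-1)·-1.990 - (4)·0.933) / (7) = -2.103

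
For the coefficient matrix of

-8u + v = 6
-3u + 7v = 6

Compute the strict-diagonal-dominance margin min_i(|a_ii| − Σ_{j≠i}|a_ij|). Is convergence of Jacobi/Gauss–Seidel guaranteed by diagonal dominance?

4

row 1: |-8| − (1) = 7
row 2: |7| − (3) = 4
minimum over rows = 4 → strictly diagonally dominant (convergence guaranteed)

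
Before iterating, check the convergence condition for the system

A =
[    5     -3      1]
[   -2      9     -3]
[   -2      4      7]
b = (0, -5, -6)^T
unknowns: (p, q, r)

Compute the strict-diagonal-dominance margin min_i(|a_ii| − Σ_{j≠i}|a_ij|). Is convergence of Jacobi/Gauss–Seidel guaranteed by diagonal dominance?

1

row 1: |5| − (3+1) = 1
row 2: |9| − (2+3) = 4
row 3: |7| − (2+4) = 1
minimum over rows = 1 → strictly diagonally dominant (convergence guaranteed)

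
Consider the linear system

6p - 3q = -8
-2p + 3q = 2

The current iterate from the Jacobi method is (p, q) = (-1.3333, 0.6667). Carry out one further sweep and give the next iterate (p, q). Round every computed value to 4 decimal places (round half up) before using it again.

(-1.0000, -0.2222)

One sweep:
  p = (-8 - (-3)·0.6667) / (6) = -1.0000
  q = (2 - (-2)·-1.3333) / (3) = -0.2222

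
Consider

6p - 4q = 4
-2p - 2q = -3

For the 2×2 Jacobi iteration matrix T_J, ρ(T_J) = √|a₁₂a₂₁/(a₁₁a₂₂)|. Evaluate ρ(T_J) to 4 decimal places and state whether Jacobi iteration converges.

0.8165

a₁₂a₂₁/(a₁₁a₂₂) = (-4)·(-2) / ((6)·(-2)) = -0.666667
ρ = √|-0.666667| = √0.666667 = 0.8165
ρ < 1, so Jacobi converges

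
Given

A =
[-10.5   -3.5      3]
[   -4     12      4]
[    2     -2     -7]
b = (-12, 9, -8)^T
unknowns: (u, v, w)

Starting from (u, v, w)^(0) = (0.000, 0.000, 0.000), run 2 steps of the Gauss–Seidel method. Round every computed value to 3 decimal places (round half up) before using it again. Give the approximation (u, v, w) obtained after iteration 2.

(1.093, 0.732, 1.246)

Iteration 1:
  u = (-12 - (-3.5)·0.000 - (3)·0.000) / (-10.5) = 1.143
  v = (9 - (-4)·1.143 - (4)·0.000) / (12) = 1.131
  w = (-8 - (2)·1.143 - (-2)·1.131) / (-7) = 1.146
Iteration 2:
  u = (-12 - (-3.5)·1.131 - (3)·1.146) / (-10.5) = 1.093
  v = (9 - (-4)·1.093 - (4)·1.146) / (12) = 0.732
  w = (-8 - (2)·1.093 - (-2)·0.732) / (-7) = 1.246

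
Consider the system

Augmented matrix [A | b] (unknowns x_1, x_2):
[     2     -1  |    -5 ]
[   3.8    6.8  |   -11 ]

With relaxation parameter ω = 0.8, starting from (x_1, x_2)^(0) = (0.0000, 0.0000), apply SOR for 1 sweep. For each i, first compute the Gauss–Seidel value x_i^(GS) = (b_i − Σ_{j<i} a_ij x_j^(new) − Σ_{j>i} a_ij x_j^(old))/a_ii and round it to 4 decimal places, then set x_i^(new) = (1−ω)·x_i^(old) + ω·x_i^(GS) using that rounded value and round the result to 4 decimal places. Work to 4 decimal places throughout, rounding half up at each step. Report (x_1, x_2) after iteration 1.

(-2.0000, -0.4000)

Iteration 1:
  x_1: GS value = (-5 - (-1)·0.0000) / (2) = -2.5000;  x_1 ← (1−ω)·0.0000 + ω·-2.5000 = -2.0000
  x_2: GS value = (-11 - (3.8)·-2.0000) / (6.8) = -0.5000;  x_2 ← (1−ω)·0.0000 + ω·-0.5000 = -0.4000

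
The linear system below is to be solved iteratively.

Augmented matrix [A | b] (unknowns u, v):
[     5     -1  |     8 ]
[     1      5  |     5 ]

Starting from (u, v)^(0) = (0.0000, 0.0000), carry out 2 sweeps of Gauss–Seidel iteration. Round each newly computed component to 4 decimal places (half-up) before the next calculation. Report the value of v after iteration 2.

0.6528

Iteration 1:
  u = (8 - (-1)·0.0000) / (5) = 1.6000
  v = (5 - (1)·1.6000) / (5) = 0.6800
Iteration 2:
  u = (8 - (-1)·0.6800) / (5) = 1.7360
  v = (5 - (1)·1.7360) / (5) = 0.6528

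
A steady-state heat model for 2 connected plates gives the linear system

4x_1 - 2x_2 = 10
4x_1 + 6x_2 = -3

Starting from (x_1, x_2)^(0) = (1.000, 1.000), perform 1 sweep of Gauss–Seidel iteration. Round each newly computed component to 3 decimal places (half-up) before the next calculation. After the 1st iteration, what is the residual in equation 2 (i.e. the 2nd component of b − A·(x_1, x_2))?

0.000

Iteration 1:
  x_1 = (10 - (-2)·1.000) / (4) = 3.000
  x_2 = (-3 - (4)·3.000) / (6) = -2.500
Residual b − A·x = (-7.000, 0.000)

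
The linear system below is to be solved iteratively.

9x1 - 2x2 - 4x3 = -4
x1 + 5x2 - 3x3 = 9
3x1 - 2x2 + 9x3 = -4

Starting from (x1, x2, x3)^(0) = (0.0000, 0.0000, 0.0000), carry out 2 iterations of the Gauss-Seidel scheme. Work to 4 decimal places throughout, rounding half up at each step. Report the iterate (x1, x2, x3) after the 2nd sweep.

Iteration 1:
  x1 = (-4 - (-2)·0.0000 - (-4)·0.0000) / (9) = -0.4444
  x2 = (9 - (1)·-0.4444 - (-3)·0.0000) / (5) = 1.8889
  x3 = (-4 - (3)·-0.4444 - (-2)·1.8889) / (9) = 0.1234
Iteration 2:
  x1 = (-4 - (-2)·1.8889 - (-4)·0.1234) / (9) = 0.0302
  x2 = (9 - (1)·0.0302 - (-3)·0.1234) / (5) = 1.8680
  x3 = (-4 - (3)·0.0302 - (-2)·1.8680) / (9) = -0.0394

(0.0302, 1.8680, -0.0394)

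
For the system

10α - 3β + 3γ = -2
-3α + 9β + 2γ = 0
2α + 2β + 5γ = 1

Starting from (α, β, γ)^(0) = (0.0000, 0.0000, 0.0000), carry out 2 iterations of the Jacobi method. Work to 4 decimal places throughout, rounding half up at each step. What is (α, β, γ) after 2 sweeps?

(-0.2600, -0.1111, 0.2800)

Iteration 1:
  α = (-2 - (-3)·0.0000 - (3)·0.0000) / (10) = -0.2000
  β = (0 - (-3)·0.0000 - (2)·0.0000) / (9) = 0.0000
  γ = (1 - (2)·0.0000 - (2)·0.0000) / (5) = 0.2000
Iteration 2:
  α = (-2 - (-3)·0.0000 - (3)·0.2000) / (10) = -0.2600
  β = (0 - (-3)·-0.2000 - (2)·0.2000) / (9) = -0.1111
  γ = (1 - (2)·-0.2000 - (2)·0.0000) / (5) = 0.2800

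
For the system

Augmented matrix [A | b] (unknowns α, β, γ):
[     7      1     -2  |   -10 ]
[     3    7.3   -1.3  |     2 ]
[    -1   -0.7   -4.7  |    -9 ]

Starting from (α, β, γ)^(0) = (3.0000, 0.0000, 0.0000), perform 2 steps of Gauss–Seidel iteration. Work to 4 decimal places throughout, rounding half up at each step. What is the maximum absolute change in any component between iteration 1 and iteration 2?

0.4743

Iteration 1:
  α = (-10 - (1)·0.0000 - (-2)·0.0000) / (7) = -1.4286
  β = (2 - (3)·-1.4286 - (-1.3)·0.0000) / (7.3) = 0.8611
  γ = (-9 - (-1)·-1.4286 - (-0.7)·0.8611) / (-4.7) = 2.0906
Iteration 2:
  α = (-10 - (1)·0.8611 - (-2)·2.0906) / (7) = -0.9543
  β = (2 - (3)·-0.9543 - (-1.3)·2.0906) / (7.3) = 1.0384
  γ = (-9 - (-1)·-0.9543 - (-0.7)·1.0384) / (-4.7) = 1.9633
Change: (0.4743, 0.1773, -0.1273) → max |·| = 0.4743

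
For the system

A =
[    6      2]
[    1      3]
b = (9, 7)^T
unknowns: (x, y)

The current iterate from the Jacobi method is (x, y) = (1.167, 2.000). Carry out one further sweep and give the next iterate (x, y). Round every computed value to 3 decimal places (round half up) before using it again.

(0.833, 1.944)

One sweep:
  x = (9 - (2)·2.000) / (6) = 0.833
  y = (7 - (1)·1.167) / (3) = 1.944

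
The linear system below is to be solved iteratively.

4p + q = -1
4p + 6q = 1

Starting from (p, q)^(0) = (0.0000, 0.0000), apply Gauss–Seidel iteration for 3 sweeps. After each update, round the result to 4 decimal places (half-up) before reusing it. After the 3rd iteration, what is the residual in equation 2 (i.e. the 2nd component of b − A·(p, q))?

0.0002

Iteration 1:
  p = (-1 - (1)·0.0000) / (4) = -0.2500
  q = (1 - (4)·-0.2500) / (6) = 0.3333
Iteration 2:
  p = (-1 - (1)·0.3333) / (4) = -0.3333
  q = (1 - (4)·-0.3333) / (6) = 0.3889
Iteration 3:
  p = (-1 - (1)·0.3889) / (4) = -0.3472
  q = (1 - (4)·-0.3472) / (6) = 0.3981
Residual b − A·x = (-0.0093, 0.0002)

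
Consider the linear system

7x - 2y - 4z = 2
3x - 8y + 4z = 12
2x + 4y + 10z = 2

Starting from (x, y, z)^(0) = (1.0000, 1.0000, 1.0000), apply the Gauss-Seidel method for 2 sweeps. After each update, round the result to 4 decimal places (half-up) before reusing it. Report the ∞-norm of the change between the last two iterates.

0.9062

Iteration 1:
  x = (2 - (-2)·1.0000 - (-4)·1.0000) / (7) = 1.1429
  y = (12 - (3)·1.1429 - (4)·1.0000) / (-8) = -0.5714
  z = (2 - (2)·1.1429 - (4)·-0.5714) / (10) = 0.2000
Iteration 2:
  x = (2 - (-2)·-0.5714 - (-4)·0.2000) / (7) = 0.2367
  y = (12 - (3)·0.2367 - (4)·0.2000) / (-8) = -1.3112
  z = (2 - (2)·0.2367 - (4)·-1.3112) / (10) = 0.6771
Change: (-0.9062, -0.7398, 0.4771) → max |·| = 0.9062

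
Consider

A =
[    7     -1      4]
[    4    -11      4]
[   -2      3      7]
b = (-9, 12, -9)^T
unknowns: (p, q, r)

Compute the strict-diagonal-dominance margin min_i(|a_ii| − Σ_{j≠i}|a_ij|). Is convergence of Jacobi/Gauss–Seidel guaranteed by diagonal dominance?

2

row 1: |7| − (1+4) = 2
row 2: |-11| − (4+4) = 3
row 3: |7| − (2+3) = 2
minimum over rows = 2 → strictly diagonally dominant (convergence guaranteed)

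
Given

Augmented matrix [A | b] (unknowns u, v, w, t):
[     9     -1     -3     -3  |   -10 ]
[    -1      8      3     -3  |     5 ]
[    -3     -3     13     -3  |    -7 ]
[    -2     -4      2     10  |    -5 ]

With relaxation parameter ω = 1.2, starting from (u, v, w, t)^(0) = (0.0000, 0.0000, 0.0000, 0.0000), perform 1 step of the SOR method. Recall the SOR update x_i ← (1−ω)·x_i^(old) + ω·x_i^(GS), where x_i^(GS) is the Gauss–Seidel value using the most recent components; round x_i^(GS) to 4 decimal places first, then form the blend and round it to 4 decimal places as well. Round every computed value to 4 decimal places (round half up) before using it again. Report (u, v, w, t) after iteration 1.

(-1.3333, 0.5500, -0.8630, -0.4489)

Iteration 1:
  u: GS value = (-10 - (-1)·0.0000 - (-3)·0.0000 - (-3)·0.0000) / (9) = -1.1111;  u ← (1−ω)·0.0000 + ω·-1.1111 = -1.3333
  v: GS value = (5 - (-1)·-1.3333 - (3)·0.0000 - (-3)·0.0000) / (8) = 0.4583;  v ← (1−ω)·0.0000 + ω·0.4583 = 0.5500
  w: GS value = (-7 - (-3)·-1.3333 - (-3)·0.5500 - (-3)·0.0000) / (13) = -0.7192;  w ← (1−ω)·0.0000 + ω·-0.7192 = -0.8630
  t: GS value = (-5 - (-2)·-1.3333 - (-4)·0.5500 - (2)·-0.8630) / (10) = -0.3741;  t ← (1−ω)·0.0000 + ω·-0.3741 = -0.4489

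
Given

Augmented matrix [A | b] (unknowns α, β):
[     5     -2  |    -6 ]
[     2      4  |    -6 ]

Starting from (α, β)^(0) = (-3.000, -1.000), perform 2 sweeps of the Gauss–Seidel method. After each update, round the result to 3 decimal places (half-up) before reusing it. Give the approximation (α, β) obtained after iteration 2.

(-1.480, -0.760)

Iteration 1:
  α = (-6 - (-2)·-1.000) / (5) = -1.600
  β = (-6 - (2)·-1.600) / (4) = -0.700
Iteration 2:
  α = (-6 - (-2)·-0.700) / (5) = -1.480
  β = (-6 - (2)·-1.480) / (4) = -0.760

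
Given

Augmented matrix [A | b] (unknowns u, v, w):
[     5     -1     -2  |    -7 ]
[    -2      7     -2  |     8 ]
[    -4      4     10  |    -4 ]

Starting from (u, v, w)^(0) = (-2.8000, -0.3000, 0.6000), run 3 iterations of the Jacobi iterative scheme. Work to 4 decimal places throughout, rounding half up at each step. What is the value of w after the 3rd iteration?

-1.3006

Iteration 1:
  u = (-7 - (-1)·-0.3000 - (-2)·0.6000) / (5) = -1.2200
  v = (8 - (-2)·-2.8000 - (-2)·0.6000) / (7) = 0.5143
  w = (-4 - (-4)·-2.8000 - (4)·-0.3000) / (10) = -1.4000
Iteration 2:
  u = (-7 - (-1)·0.5143 - (-2)·-1.4000) / (5) = -1.8571
  v = (8 - (-2)·-1.2200 - (-2)·-1.4000) / (7) = 0.3943
  w = (-4 - (-4)·-1.2200 - (4)·0.5143) / (10) = -1.0937
Iteration 3:
  u = (-7 - (-1)·0.3943 - (-2)·-1.0937) / (5) = -1.7586
  v = (8 - (-2)·-1.8571 - (-2)·-1.0937) / (7) = 0.2998
  w = (-4 - (-4)·-1.8571 - (4)·0.3943) / (10) = -1.3006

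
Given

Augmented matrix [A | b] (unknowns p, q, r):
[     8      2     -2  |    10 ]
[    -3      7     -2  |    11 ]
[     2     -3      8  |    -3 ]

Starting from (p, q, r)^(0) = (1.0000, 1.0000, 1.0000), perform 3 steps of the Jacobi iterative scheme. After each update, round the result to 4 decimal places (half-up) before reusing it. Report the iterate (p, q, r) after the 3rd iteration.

Iteration 1:
  p = (10 - (2)·1.0000 - (-2)·1.0000) / (8) = 1.2500
  q = (11 - (-3)·1.0000 - (-2)·1.0000) / (7) = 2.2857
  r = (-3 - (2)·1.0000 - (-3)·1.0000) / (8) = -0.2500
Iteration 2:
  p = (10 - (2)·2.2857 - (-2)·-0.2500) / (8) = 0.6161
  q = (11 - (-3)·1.2500 - (-2)·-0.2500) / (7) = 2.0357
  r = (-3 - (2)·1.2500 - (-3)·2.2857) / (8) = 0.1696
Iteration 3:
  p = (10 - (2)·2.0357 - (-2)·0.1696) / (8) = 0.7835
  q = (11 - (-3)·0.6161 - (-2)·0.1696) / (7) = 1.8839
  r = (-3 - (2)·0.6161 - (-3)·2.0357) / (8) = 0.2344

(0.7835, 1.8839, 0.2344)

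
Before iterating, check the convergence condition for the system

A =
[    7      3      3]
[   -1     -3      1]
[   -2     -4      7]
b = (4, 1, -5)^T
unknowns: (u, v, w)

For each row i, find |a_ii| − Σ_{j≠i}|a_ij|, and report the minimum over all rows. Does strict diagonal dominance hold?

1

row 1: |7| − (3+3) = 1
row 2: |-3| − (1+1) = 1
row 3: |7| − (2+4) = 1
minimum over rows = 1 → strictly diagonally dominant (convergence guaranteed)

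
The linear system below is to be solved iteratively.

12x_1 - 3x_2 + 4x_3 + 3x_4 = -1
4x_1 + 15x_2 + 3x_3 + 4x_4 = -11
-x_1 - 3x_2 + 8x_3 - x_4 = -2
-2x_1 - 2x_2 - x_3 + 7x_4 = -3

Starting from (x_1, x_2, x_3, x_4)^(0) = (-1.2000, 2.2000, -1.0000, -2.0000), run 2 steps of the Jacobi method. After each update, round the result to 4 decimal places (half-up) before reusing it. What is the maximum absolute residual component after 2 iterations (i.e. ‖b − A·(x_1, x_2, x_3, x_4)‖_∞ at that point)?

Iteration 1:
  x_1 = (-1 - (-3)·2.2000 - (4)·-1.0000 - (3)·-2.0000) / (12) = 1.3000
  x_2 = (-11 - (4)·-1.2000 - (3)·-1.0000 - (4)·-2.0000) / (15) = 0.3200
  x_3 = (-2 - (-1)·-1.2000 - (-3)·2.2000 - (-1)·-2.0000) / (8) = 0.1750
  x_4 = (-3 - (-2)·-1.2000 - (-2)·2.2000 - (-1)·-1.0000) / (7) = -0.2857
Iteration 2:
  x_1 = (-1 - (-3)·0.3200 - (4)·0.1750 - (3)·-0.2857) / (12) = 0.0098
  x_2 = (-11 - (4)·1.3000 - (3)·0.1750 - (4)·-0.2857) / (15) = -1.0388
  x_3 = (-2 - (-1)·1.3000 - (-3)·0.3200 - (-1)·-0.2857) / (8) = -0.0032
  x_4 = (-3 - (-2)·1.3000 - (-2)·0.3200 - (-1)·0.1750) / (7) = 0.0593
Residual b − A·x = (-4.3991, 4.3152, -5.0217, -5.4763); ∞-norm = 5.4763

5.4763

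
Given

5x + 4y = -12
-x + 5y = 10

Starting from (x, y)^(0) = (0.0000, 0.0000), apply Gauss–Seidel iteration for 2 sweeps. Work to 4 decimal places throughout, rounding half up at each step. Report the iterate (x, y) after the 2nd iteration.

(-3.6160, 1.2768)

Iteration 1:
  x = (-12 - (4)·0.0000) / (5) = -2.4000
  y = (10 - (-1)·-2.4000) / (5) = 1.5200
Iteration 2:
  x = (-12 - (4)·1.5200) / (5) = -3.6160
  y = (10 - (-1)·-3.6160) / (5) = 1.2768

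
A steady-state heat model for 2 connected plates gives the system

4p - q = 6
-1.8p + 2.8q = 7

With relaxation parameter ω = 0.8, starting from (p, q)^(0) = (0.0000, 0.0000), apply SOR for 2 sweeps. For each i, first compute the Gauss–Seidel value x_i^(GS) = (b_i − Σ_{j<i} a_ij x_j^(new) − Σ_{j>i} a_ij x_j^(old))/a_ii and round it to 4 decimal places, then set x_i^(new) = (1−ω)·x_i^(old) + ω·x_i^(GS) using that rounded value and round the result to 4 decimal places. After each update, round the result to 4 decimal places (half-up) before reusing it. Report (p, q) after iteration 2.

(1.9634, 3.5332)

Iteration 1:
  p: GS value = (6 - (-1)·0.0000) / (4) = 1.5000;  p ← (1−ω)·0.0000 + ω·1.5000 = 1.2000
  q: GS value = (7 - (-1.8)·1.2000) / (2.8) = 3.2714;  q ← (1−ω)·0.0000 + ω·3.2714 = 2.6171
Iteration 2:
  p: GS value = (6 - (-1)·2.6171) / (4) = 2.1543;  p ← (1−ω)·1.2000 + ω·2.1543 = 1.9634
  q: GS value = (7 - (-1.8)·1.9634) / (2.8) = 3.7622;  q ← (1−ω)·2.6171 + ω·3.7622 = 3.5332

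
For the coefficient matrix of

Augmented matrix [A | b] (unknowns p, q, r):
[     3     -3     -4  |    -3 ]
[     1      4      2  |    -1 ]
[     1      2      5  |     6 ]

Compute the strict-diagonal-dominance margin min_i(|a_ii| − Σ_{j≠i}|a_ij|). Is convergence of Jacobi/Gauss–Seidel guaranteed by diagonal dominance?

row 1: |3| − (3+4) = -4
row 2: |4| − (1+2) = 1
row 3: |5| − (1+2) = 2
minimum over rows = -4 → not strictly diagonally dominant

-4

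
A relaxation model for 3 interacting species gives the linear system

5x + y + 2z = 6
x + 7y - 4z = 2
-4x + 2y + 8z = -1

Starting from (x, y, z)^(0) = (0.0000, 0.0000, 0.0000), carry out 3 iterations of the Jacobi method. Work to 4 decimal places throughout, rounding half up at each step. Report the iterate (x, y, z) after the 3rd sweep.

Iteration 1:
  x = (6 - (1)·0.0000 - (2)·0.0000) / (5) = 1.2000
  y = (2 - (1)·0.0000 - (-4)·0.0000) / (7) = 0.2857
  z = (-1 - (-4)·0.0000 - (2)·0.0000) / (8) = -0.1250
Iteration 2:
  x = (6 - (1)·0.2857 - (2)·-0.1250) / (5) = 1.1929
  y = (2 - (1)·1.2000 - (-4)·-0.1250) / (7) = 0.0429
  z = (-1 - (-4)·1.2000 - (2)·0.2857) / (8) = 0.4036
Iteration 3:
  x = (6 - (1)·0.0429 - (2)·0.4036) / (5) = 1.0300
  y = (2 - (1)·1.1929 - (-4)·0.4036) / (7) = 0.3459
  z = (-1 - (-4)·1.1929 - (2)·0.0429) / (8) = 0.4607

(1.0300, 0.3459, 0.4607)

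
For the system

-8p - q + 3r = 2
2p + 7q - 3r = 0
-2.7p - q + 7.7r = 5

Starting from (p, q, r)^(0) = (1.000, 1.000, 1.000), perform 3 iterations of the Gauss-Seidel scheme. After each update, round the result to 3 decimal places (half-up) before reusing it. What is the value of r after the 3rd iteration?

Iteration 1:
  p = (2 - (-1)·1.000 - (3)·1.000) / (-8) = 0.000
  q = (0 - (2)·0.000 - (-3)·1.000) / (7) = 0.429
  r = (5 - (-2.7)·0.000 - (-1)·0.429) / (7.7) = 0.705
Iteration 2:
  p = (2 - (-1)·0.429 - (3)·0.705) / (-8) = -0.039
  q = (0 - (2)·-0.039 - (-3)·0.705) / (7) = 0.313
  r = (5 - (-2.7)·-0.039 - (-1)·0.313) / (7.7) = 0.676
Iteration 3:
  p = (2 - (-1)·0.313 - (3)·0.676) / (-8) = -0.036
  q = (0 - (2)·-0.036 - (-3)·0.676) / (7) = 0.300
  r = (5 - (-2.7)·-0.036 - (-1)·0.300) / (7.7) = 0.676

0.676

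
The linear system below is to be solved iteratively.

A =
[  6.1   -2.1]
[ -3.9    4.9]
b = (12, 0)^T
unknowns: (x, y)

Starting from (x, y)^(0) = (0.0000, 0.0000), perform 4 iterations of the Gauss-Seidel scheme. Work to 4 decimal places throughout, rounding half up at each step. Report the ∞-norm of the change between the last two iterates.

Iteration 1:
  x = (12 - (-2.1)·0.0000) / (6.1) = 1.9672
  y = (0 - (-3.9)·1.9672) / (4.9) = 1.5657
Iteration 2:
  x = (12 - (-2.1)·1.5657) / (6.1) = 2.5062
  y = (0 - (-3.9)·2.5062) / (4.9) = 1.9947
Iteration 3:
  x = (12 - (-2.1)·1.9947) / (6.1) = 2.6539
  y = (0 - (-3.9)·2.6539) / (4.9) = 2.1123
Iteration 4:
  x = (12 - (-2.1)·2.1123) / (6.1) = 2.6944
  y = (0 - (-3.9)·2.6944) / (4.9) = 2.1445
Change: (0.0405, 0.0322) → max |·| = 0.0405

0.0405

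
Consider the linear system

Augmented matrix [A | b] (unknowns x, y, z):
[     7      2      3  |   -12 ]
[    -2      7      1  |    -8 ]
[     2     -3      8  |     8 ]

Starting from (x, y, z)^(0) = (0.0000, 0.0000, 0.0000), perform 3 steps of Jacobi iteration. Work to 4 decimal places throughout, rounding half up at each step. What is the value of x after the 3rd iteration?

Iteration 1:
  x = (-12 - (2)·0.0000 - (3)·0.0000) / (7) = -1.7143
  y = (-8 - (-2)·0.0000 - (1)·0.0000) / (7) = -1.1429
  z = (8 - (2)·0.0000 - (-3)·0.0000) / (8) = 1.0000
Iteration 2:
  x = (-12 - (2)·-1.1429 - (3)·1.0000) / (7) = -1.8163
  y = (-8 - (-2)·-1.7143 - (1)·1.0000) / (7) = -1.7755
  z = (8 - (2)·-1.7143 - (-3)·-1.1429) / (8) = 1.0000
Iteration 3:
  x = (-12 - (2)·-1.7755 - (3)·1.0000) / (7) = -1.6356
  y = (-8 - (-2)·-1.8163 - (1)·1.0000) / (7) = -1.8047
  z = (8 - (2)·-1.8163 - (-3)·-1.7755) / (8) = 0.7883

-1.6356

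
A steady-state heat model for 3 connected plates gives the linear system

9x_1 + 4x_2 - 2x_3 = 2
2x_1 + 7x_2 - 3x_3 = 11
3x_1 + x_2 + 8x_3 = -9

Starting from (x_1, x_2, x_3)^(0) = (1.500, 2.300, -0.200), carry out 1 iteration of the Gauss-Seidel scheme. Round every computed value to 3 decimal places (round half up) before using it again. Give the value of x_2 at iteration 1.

Iteration 1:
  x_1 = (2 - (4)·2.300 - (-2)·-0.200) / (9) = -0.844
  x_2 = (11 - (2)·-0.844 - (-3)·-0.200) / (7) = 1.727
  x_3 = (-9 - (3)·-0.844 - (1)·1.727) / (8) = -1.024

1.727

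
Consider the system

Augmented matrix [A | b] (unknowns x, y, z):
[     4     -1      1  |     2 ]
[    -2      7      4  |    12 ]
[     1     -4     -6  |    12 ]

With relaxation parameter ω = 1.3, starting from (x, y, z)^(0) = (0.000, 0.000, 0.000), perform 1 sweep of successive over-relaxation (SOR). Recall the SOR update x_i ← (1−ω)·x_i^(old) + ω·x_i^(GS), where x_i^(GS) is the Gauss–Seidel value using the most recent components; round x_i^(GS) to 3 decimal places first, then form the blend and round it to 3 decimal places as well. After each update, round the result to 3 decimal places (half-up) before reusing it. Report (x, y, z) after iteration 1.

Iteration 1:
  x: GS value = (2 - (-1)·0.000 - (1)·0.000) / (4) = 0.500;  x ← (1−ω)·0.000 + ω·0.500 = 0.650
  y: GS value = (12 - (-2)·0.650 - (4)·0.000) / (7) = 1.900;  y ← (1−ω)·0.000 + ω·1.900 = 2.470
  z: GS value = (12 - (1)·0.650 - (-4)·2.470) / (-6) = -3.538;  z ← (1−ω)·0.000 + ω·-3.538 = -4.599

(0.650, 2.470, -4.599)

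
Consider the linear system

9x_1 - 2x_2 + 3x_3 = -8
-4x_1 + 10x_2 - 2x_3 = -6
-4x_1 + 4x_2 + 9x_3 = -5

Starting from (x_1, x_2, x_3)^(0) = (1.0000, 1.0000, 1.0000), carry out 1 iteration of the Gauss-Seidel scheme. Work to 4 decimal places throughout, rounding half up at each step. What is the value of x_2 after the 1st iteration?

-0.8000

Iteration 1:
  x_1 = (-8 - (-2)·1.0000 - (3)·1.0000) / (9) = -1.0000
  x_2 = (-6 - (-4)·-1.0000 - (-2)·1.0000) / (10) = -0.8000
  x_3 = (-5 - (-4)·-1.0000 - (4)·-0.8000) / (9) = -0.6444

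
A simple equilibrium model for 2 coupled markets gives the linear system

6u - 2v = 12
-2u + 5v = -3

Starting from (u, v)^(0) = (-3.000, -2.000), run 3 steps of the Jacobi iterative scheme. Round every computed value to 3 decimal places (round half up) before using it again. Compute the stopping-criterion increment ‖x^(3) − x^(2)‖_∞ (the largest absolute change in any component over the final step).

0.578

Iteration 1:
  u = (12 - (-2)·-2.000) / (6) = 1.333
  v = (-3 - (-2)·-3.000) / (5) = -1.800
Iteration 2:
  u = (12 - (-2)·-1.800) / (6) = 1.400
  v = (-3 - (-2)·1.333) / (5) = -0.067
Iteration 3:
  u = (12 - (-2)·-0.067) / (6) = 1.978
  v = (-3 - (-2)·1.400) / (5) = -0.040
Change: (0.578, 0.027) → max |·| = 0.578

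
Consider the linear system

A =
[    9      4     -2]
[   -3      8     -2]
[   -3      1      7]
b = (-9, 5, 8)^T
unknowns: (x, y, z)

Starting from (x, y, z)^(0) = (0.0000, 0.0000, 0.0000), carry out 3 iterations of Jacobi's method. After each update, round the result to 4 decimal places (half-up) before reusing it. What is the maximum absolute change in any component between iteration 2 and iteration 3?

Iteration 1:
  x = (-9 - (4)·0.0000 - (-2)·0.0000) / (9) = -1.0000
  y = (5 - (-3)·0.0000 - (-2)·0.0000) / (8) = 0.6250
  z = (8 - (-3)·0.0000 - (1)·0.0000) / (7) = 1.1429
Iteration 2:
  x = (-9 - (4)·0.6250 - (-2)·1.1429) / (9) = -1.0238
  y = (5 - (-3)·-1.0000 - (-2)·1.1429) / (8) = 0.5357
  z = (8 - (-3)·-1.0000 - (1)·0.6250) / (7) = 0.6250
Iteration 3:
  x = (-9 - (4)·0.5357 - (-2)·0.6250) / (9) = -1.0992
  y = (5 - (-3)·-1.0238 - (-2)·0.6250) / (8) = 0.3973
  z = (8 - (-3)·-1.0238 - (1)·0.5357) / (7) = 0.6276
Change: (-0.0754, -0.1384, 0.0026) → max |·| = 0.1384

0.1384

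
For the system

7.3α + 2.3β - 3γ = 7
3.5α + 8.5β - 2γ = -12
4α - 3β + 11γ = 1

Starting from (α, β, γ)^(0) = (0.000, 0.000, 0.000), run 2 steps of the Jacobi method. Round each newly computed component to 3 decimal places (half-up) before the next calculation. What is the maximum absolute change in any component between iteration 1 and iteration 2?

Iteration 1:
  α = (7 - (2.3)·0.000 - (-3)·0.000) / (7.3) = 0.959
  β = (-12 - (3.5)·0.000 - (-2)·0.000) / (8.5) = -1.412
  γ = (1 - (4)·0.000 - (-3)·0.000) / (11) = 0.091
Iteration 2:
  α = (7 - (2.3)·-1.412 - (-3)·0.091) / (7.3) = 1.441
  β = (-12 - (3.5)·0.959 - (-2)·0.091) / (8.5) = -1.785
  γ = (1 - (4)·0.959 - (-3)·-1.412) / (11) = -0.643
Change: (0.482, -0.373, -0.734) → max |·| = 0.734

0.734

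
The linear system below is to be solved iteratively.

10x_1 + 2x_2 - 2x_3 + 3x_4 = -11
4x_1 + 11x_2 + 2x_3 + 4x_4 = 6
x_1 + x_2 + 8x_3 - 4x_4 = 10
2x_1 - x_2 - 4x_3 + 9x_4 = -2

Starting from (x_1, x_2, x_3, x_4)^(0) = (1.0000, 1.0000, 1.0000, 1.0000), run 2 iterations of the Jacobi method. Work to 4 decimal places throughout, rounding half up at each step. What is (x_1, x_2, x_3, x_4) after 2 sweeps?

Iteration 1:
  x_1 = (-11 - (2)·1.0000 - (-2)·1.0000 - (3)·1.0000) / (10) = -1.4000
  x_2 = (6 - (4)·1.0000 - (2)·1.0000 - (4)·1.0000) / (11) = -0.3636
  x_3 = (10 - (1)·1.0000 - (1)·1.0000 - (-4)·1.0000) / (8) = 1.5000
  x_4 = (-2 - (2)·1.0000 - (-1)·1.0000 - (-4)·1.0000) / (9) = 0.1111
Iteration 2:
  x_1 = (-11 - (2)·-0.3636 - (-2)·1.5000 - (3)·0.1111) / (10) = -0.7606
  x_2 = (6 - (4)·-1.4000 - (2)·1.5000 - (4)·0.1111) / (11) = 0.7414
  x_3 = (10 - (1)·-1.4000 - (1)·-0.3636 - (-4)·0.1111) / (8) = 1.5260
  x_4 = (-2 - (2)·-1.4000 - (-1)·-0.3636 - (-4)·1.5000) / (9) = 0.7152

(-0.7606, 0.7414, 1.5260, 0.7152)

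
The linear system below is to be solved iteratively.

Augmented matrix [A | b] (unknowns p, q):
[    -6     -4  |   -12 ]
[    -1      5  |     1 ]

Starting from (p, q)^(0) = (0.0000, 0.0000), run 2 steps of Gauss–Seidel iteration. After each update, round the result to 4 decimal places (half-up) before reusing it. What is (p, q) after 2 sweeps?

(1.6000, 0.5200)

Iteration 1:
  p = (-12 - (-4)·0.0000) / (-6) = 2.0000
  q = (1 - (-1)·2.0000) / (5) = 0.6000
Iteration 2:
  p = (-12 - (-4)·0.6000) / (-6) = 1.6000
  q = (1 - (-1)·1.6000) / (5) = 0.5200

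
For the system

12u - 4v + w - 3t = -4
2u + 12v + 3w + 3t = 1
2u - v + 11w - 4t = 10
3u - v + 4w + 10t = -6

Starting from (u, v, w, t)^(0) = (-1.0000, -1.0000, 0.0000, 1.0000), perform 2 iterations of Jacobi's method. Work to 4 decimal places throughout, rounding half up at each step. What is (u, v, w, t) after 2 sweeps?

(-0.5470, -0.0881, 0.8394, -1.0204)

Iteration 1:
  u = (-4 - (-4)·-1.0000 - (1)·0.0000 - (-3)·1.0000) / (12) = -0.4167
  v = (1 - (2)·-1.0000 - (3)·0.0000 - (3)·1.0000) / (12) = 0.0000
  w = (10 - (2)·-1.0000 - (-1)·-1.0000 - (-4)·1.0000) / (11) = 1.3636
  t = (-6 - (3)·-1.0000 - (-1)·-1.0000 - (4)·0.0000) / (10) = -0.4000
Iteration 2:
  u = (-4 - (-4)·0.0000 - (1)·1.3636 - (-3)·-0.4000) / (12) = -0.5470
  v = (1 - (2)·-0.4167 - (3)·1.3636 - (3)·-0.4000) / (12) = -0.0881
  w = (10 - (2)·-0.4167 - (-1)·0.0000 - (-4)·-0.4000) / (11) = 0.8394
  t = (-6 - (3)·-0.4167 - (-1)·0.0000 - (4)·1.3636) / (10) = -1.0204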